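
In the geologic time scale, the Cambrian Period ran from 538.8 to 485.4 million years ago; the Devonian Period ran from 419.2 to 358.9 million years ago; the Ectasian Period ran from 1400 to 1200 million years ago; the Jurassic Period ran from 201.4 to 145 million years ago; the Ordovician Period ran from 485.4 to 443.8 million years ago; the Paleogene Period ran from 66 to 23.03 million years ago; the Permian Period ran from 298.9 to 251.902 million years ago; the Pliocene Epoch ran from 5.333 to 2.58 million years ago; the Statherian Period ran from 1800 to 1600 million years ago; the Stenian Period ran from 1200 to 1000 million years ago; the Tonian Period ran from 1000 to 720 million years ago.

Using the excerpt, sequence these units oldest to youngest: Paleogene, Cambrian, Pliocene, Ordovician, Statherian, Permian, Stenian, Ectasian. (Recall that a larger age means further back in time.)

Statherian, Ectasian, Stenian, Cambrian, Ordovician, Permian, Paleogene, Pliocene

Sorting by start age (descending Ma, since larger Ma = older): Statherian began 1800, Ectasian began 1400, Stenian began 1200, Cambrian began 538.8, Ordovician began 485.4, Permian began 298.9, Paleogene began 66, Pliocene began 5.333.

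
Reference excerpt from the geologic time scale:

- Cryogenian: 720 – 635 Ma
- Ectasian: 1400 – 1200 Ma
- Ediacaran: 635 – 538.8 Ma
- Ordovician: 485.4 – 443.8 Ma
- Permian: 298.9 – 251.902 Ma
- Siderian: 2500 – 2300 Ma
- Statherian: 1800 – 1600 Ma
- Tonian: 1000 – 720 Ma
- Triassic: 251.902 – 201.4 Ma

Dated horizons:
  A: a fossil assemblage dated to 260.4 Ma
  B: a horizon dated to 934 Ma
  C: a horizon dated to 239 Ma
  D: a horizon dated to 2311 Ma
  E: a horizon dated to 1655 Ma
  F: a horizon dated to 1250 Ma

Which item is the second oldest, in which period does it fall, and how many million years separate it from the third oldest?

Sorted oldest-first by Ma: D (2311), E (1655), F (1250), B (934), A (260.4), C (239).
The second oldest is E at 1655 Ma, which lies in 1800–1600 Ma: the Statherian.
The third oldest is F at 1250 Ma; separation = |1655 − 1250| = 405 Myr.

E, in the Statherian; 405 million years to F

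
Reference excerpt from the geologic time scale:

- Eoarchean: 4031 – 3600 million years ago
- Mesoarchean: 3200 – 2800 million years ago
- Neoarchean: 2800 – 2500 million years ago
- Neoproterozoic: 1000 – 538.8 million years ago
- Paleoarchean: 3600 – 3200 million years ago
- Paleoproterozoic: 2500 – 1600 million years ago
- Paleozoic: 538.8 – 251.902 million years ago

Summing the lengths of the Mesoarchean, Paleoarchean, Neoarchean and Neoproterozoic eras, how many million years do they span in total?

Each duration: Mesoarchean = 400; Paleoarchean = 400; Neoarchean = 300; Neoproterozoic = 461.2.
Sum: 400 + 400 + 300 + 461.2 = 1561.2 Myr.

1561.2 million years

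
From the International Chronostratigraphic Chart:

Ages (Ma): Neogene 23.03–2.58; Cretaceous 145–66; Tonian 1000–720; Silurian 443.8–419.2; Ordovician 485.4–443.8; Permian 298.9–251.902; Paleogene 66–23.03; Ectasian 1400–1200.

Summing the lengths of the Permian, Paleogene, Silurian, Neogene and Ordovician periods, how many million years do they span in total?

Duration is start − end for each: (298.9 − 251.902) + (66 − 23.03) + (443.8 − 419.2) + (23.03 − 2.58) + (485.4 − 443.8).
That is 46.998 + 42.97 + 24.6 + 20.45 + 41.6, which totals 176.618 million years.

176.618 million years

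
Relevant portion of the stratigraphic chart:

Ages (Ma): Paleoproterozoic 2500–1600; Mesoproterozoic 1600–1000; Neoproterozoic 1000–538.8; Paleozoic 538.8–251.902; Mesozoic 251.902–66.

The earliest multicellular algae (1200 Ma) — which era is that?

1200 Ma lies between 1600 and 1000 Ma, so it falls in the Mesoproterozoic.

Mesoproterozoic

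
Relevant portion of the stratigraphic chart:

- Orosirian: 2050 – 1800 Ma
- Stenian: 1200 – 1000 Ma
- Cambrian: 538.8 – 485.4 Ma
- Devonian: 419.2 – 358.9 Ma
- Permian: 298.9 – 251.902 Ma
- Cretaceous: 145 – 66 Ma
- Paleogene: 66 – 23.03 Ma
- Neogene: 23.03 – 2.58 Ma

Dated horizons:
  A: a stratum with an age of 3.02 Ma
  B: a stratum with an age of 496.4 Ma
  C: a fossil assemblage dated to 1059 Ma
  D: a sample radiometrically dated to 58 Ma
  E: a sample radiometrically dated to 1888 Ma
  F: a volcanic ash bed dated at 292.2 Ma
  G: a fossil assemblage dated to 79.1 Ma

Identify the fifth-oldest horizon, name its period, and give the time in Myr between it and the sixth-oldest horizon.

Sorted oldest-first by Ma: E (1888), C (1059), B (496.4), F (292.2), G (79.1), D (58), A (3.02).
The fifth oldest is G at 79.1 Ma, which lies in 145–66 Ma: the Cretaceous.
The sixth oldest is D at 58 Ma; separation = |79.1 − 58| = 21.1 Myr.

G, in the Cretaceous; 21.1 million years to D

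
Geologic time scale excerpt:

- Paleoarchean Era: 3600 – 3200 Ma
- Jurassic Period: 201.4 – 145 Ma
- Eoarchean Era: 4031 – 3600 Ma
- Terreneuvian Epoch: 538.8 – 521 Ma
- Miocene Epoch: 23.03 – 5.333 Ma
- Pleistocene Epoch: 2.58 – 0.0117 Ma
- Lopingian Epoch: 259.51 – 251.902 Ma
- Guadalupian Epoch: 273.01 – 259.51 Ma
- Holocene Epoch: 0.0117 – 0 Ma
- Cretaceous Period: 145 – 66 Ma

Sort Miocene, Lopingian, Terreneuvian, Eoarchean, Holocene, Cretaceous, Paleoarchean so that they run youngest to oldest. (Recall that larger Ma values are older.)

Holocene → Miocene → Cretaceous → Lopingian → Terreneuvian → Paleoarchean → Eoarchean

Sorting by start age (ascending Ma, since larger Ma = older): Holocene began 0.0117, Miocene began 23.03, Cretaceous began 145, Lopingian began 259.51, Terreneuvian began 538.8, Paleoarchean began 3600, Eoarchean began 4031.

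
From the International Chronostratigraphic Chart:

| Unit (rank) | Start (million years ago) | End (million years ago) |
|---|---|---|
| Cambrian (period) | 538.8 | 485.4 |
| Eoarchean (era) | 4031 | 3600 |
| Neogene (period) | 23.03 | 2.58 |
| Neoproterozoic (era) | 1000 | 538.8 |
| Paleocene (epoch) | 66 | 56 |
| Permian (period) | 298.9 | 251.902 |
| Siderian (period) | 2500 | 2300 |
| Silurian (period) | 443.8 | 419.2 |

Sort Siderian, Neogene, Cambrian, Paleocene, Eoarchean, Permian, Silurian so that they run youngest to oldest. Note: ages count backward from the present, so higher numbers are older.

Read off each span (Ma): Siderian 2500–2300; Neogene 23.03–2.58; Cambrian 538.8–485.4; Paleocene 66–56; Eoarchean 4031–3600; Permian 298.9–251.902; Silurian 443.8–419.2.
Larger Ma is older, so oldest→youngest is Eoarchean, Siderian, Cambrian, Silurian, Permian, Paleocene, Neogene; reverse it for youngest→oldest.

Neogene, then Paleocene, then Permian, then Silurian, then Cambrian, then Siderian, then Eoarchean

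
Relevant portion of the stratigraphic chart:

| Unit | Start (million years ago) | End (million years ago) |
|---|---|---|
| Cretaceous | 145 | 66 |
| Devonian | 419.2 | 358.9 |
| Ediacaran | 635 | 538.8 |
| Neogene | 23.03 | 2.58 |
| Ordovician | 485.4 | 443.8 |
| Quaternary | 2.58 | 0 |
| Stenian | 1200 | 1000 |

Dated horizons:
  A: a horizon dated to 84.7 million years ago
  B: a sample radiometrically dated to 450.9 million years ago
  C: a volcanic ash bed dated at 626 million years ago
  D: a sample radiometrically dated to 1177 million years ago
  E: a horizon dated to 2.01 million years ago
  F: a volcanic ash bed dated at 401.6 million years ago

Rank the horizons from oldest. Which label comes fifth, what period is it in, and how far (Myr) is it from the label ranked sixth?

Sorted oldest-first by Ma: D (1177), C (626), B (450.9), F (401.6), A (84.7), E (2.01).
The fifth oldest is A at 84.7 Ma, which lies in 145–66 Ma: the Cretaceous.
The sixth oldest is E at 2.01 Ma; separation = |84.7 − 2.01| = 82.69 Myr.

A, in the Cretaceous; 82.69 million years to E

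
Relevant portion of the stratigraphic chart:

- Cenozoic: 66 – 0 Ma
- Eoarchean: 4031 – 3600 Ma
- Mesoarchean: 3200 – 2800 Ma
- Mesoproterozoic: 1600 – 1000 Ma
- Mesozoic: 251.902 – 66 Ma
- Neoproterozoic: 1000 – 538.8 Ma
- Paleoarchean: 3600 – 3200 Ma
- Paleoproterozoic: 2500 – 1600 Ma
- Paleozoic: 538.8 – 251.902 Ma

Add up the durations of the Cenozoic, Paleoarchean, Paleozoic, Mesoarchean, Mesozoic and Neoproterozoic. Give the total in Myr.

Each duration: Cenozoic = 66; Paleoarchean = 400; Paleozoic = 286.898; Mesoarchean = 400; Mesozoic = 185.902; Neoproterozoic = 461.2.
Sum: 66 + 400 + 286.898 + 400 + 185.902 + 461.2 = 1800 Myr.

1800 million years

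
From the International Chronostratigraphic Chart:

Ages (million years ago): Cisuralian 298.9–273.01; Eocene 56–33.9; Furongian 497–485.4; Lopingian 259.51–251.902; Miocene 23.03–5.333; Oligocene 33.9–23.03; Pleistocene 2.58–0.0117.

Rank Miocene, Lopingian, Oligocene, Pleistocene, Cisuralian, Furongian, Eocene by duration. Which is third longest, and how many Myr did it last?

Miocene, 17.697 million years

Durations: Miocene 17.697; Lopingian 7.608; Oligocene 10.87; Pleistocene 2.5683; Cisuralian 25.89; Furongian 11.6; Eocene 22.1 Myr.
Sorted longest-first: Cisuralian (25.89), Eocene (22.1), Miocene (17.697), Furongian (11.6), Oligocene (10.87), Lopingian (7.608), Pleistocene (2.5683).
The third longest is Miocene at 17.697 Myr.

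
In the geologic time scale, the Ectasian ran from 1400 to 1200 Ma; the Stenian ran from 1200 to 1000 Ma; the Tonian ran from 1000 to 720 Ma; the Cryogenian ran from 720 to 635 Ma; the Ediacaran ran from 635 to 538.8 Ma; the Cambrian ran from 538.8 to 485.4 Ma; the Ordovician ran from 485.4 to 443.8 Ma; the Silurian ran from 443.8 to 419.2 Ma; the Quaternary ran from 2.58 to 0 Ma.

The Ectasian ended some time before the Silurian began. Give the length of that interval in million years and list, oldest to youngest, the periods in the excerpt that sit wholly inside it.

756.2 million years; Stenian, Tonian, Cryogenian, Ediacaran, Cambrian, Ordovician

End of Ectasian = 1200 Ma; start of Silurian = 443.8 Ma.
Gap = 1200 − 443.8 = 756.2 Myr.
Periods wholly inside 1200–443.8 Ma: Stenian (1200–1000), Tonian (1000–720), Cryogenian (720–635), Ediacaran (635–538.8), Cambrian (538.8–485.4), Ordovician (485.4–443.8).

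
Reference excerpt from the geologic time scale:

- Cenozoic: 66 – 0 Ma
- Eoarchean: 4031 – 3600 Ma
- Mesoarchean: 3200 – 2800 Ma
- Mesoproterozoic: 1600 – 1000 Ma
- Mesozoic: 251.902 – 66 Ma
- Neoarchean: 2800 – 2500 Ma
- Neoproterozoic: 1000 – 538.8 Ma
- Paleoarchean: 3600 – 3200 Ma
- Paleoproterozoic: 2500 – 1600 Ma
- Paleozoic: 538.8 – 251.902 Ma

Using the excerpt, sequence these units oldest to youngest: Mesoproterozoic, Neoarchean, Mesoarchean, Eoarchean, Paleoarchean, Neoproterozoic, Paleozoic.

The oldest of these is Eoarchean (starts 4031 Ma) and the youngest is Paleozoic (ends 251.902 Ma).
In between, by decreasing start age: Paleoarchean (3600), Mesoarchean (3200), Neoarchean (2800), Mesoproterozoic (1600), Neoproterozoic (1000).

Eoarchean, then Paleoarchean, then Mesoarchean, then Neoarchean, then Mesoproterozoic, then Neoproterozoic, then Paleozoic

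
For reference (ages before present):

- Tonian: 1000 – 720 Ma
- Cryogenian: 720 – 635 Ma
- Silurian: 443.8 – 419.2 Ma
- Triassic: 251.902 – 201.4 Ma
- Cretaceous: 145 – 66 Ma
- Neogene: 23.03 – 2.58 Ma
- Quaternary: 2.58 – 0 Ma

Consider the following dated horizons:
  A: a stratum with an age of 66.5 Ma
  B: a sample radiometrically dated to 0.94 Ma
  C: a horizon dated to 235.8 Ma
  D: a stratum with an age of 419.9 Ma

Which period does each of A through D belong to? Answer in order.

A: 66.5 Ma lies in 145–66 Ma, so Cretaceous.
B: 0.94 Ma lies in 2.58–0 Ma, so Quaternary.
C: 235.8 Ma lies in 251.902–201.4 Ma, so Triassic.
D: 419.9 Ma lies in 443.8–419.2 Ma, so Silurian.

A — Cretaceous; B — Quaternary; C — Triassic; D — Silurian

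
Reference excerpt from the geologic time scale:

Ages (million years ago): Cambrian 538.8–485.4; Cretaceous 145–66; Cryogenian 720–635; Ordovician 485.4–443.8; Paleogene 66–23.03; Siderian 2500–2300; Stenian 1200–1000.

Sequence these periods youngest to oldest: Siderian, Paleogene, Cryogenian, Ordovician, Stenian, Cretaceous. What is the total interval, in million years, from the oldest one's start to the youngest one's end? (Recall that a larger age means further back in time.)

Paleogene, Cretaceous, Ordovician, Cryogenian, Stenian, Siderian; total span 2476.97 Myr

Start ages (Ma): Siderian 2500, Stenian 1200, Cryogenian 720, Ordovician 485.4, Cretaceous 145, Paleogene 66.
Ordered youngest to oldest: Paleogene, Cretaceous, Ordovician, Cryogenian, Stenian, Siderian.
Span = 2500 − 23.03 = 2476.97 Myr.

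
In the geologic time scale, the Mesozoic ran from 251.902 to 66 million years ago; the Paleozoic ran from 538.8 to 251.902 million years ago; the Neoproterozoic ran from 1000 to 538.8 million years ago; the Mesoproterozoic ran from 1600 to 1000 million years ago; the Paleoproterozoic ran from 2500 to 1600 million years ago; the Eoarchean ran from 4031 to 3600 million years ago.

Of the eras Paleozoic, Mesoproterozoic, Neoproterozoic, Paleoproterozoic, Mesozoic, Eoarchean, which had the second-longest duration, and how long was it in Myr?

Mesoproterozoic, 600 million years

Durations: Paleozoic 286.898; Mesoproterozoic 600; Neoproterozoic 461.2; Paleoproterozoic 900; Mesozoic 185.902; Eoarchean 431 Myr.
Sorted longest-first: Paleoproterozoic (900), Mesoproterozoic (600), Neoproterozoic (461.2), Eoarchean (431), Paleozoic (286.898), Mesozoic (185.902).
The second longest is Mesoproterozoic at 600 Myr.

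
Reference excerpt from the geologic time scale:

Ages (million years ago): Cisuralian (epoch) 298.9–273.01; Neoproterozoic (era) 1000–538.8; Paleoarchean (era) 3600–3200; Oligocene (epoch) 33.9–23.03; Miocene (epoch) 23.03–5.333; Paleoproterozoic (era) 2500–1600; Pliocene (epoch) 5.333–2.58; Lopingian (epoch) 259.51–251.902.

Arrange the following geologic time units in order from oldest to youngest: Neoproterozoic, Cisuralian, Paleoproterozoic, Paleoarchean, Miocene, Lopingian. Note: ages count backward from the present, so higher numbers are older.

Paleoarchean, Paleoproterozoic, Neoproterozoic, Cisuralian, Lopingian, Miocene

The oldest of these is Paleoarchean (starts 3600 Ma) and the youngest is Miocene (ends 5.333 Ma).
In between, by decreasing start age: Paleoproterozoic (2500), Neoproterozoic (1000), Cisuralian (298.9), Lopingian (259.51).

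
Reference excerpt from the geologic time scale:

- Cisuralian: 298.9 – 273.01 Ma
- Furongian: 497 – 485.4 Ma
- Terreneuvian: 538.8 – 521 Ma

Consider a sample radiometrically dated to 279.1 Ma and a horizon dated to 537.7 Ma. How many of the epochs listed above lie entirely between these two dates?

537.7 Ma sits inside the Terreneuvian (538.8–521) and 279.1 Ma inside the Cisuralian (298.9–273.01); neither of those is wholly between the two dates.
The listed epochs lying completely between them are Furongian — 1 in all.

1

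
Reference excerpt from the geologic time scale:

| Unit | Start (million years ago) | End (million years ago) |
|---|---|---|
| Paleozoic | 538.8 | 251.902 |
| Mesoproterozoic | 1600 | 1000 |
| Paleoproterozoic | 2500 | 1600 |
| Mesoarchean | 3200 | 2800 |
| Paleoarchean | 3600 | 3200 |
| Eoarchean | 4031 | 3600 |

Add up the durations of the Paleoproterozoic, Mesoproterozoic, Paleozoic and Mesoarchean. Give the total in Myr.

2186.898 million years

Each duration: Paleoproterozoic = 900; Mesoproterozoic = 600; Paleozoic = 286.898; Mesoarchean = 400.
Sum: 900 + 600 + 286.898 + 400 = 2186.898 Myr.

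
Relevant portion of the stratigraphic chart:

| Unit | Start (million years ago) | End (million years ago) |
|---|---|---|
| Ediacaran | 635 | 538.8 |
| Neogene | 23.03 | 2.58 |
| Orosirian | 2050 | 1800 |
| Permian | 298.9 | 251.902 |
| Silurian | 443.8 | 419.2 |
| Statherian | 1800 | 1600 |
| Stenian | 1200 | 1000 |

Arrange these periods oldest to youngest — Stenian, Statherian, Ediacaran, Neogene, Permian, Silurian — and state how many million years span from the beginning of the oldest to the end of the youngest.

Statherian, Stenian, Ediacaran, Silurian, Permian, Neogene; total span 1797.42 Myr

From the excerpt: Stenian 1200–1000; Statherian 1800–1600; Ediacaran 635–538.8; Neogene 23.03–2.58; Permian 298.9–251.902; Silurian 443.8–419.2 (Ma).
Larger Ma is earlier, so the oldest is Statherian and the youngest is Neogene; oldest to youngest: Statherian, Stenian, Ediacaran, Silurian, Permian, Neogene.
Oldest start 1800 minus youngest end 2.58 gives 1797.42 Myr overall.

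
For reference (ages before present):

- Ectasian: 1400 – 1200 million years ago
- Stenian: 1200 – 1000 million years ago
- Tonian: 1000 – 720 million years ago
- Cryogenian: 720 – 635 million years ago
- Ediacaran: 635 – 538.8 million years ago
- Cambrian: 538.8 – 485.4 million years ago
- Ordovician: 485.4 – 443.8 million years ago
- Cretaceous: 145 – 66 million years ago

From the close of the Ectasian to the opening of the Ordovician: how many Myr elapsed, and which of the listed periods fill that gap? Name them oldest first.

714.6 million years; Stenian, Tonian, Cryogenian, Ediacaran, Cambrian

End of Ectasian = 1200 Ma; start of Ordovician = 485.4 Ma.
Gap = 1200 − 485.4 = 714.6 Myr.
Periods wholly inside 1200–485.4 Ma: Stenian (1200–1000), Tonian (1000–720), Cryogenian (720–635), Ediacaran (635–538.8), Cambrian (538.8–485.4).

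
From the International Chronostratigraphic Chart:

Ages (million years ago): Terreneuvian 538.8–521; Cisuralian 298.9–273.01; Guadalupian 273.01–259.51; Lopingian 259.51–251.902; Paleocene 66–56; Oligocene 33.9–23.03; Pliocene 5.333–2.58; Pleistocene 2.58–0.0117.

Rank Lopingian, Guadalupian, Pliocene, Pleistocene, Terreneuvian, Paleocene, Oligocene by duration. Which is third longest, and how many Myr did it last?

Oligocene, 10.87 million years

Durations: Lopingian 7.608; Guadalupian 13.5; Pliocene 2.753; Pleistocene 2.5683; Terreneuvian 17.8; Paleocene 10; Oligocene 10.87 Myr.
Sorted longest-first: Terreneuvian (17.8), Guadalupian (13.5), Oligocene (10.87), Paleocene (10), Lopingian (7.608), Pliocene (2.753), Pleistocene (2.5683).
The third longest is Oligocene at 10.87 Myr.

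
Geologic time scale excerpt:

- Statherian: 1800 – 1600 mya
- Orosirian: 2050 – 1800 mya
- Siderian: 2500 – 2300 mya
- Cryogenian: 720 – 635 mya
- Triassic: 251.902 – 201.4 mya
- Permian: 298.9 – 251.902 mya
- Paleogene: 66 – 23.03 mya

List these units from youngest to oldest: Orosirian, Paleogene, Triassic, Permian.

Paleogene → Triassic → Permian → Orosirian

The oldest of these is Orosirian (starts 2050 Ma) and the youngest is Paleogene (ends 23.03 Ma).
In between, by decreasing start age: Permian (298.9), Triassic (251.902).
Listing youngest first means reversing that sequence.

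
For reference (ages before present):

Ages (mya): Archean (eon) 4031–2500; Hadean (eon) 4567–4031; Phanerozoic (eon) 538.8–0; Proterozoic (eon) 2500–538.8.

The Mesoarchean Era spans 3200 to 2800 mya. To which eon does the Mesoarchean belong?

The Mesoarchean (3200–2800 Ma) lies entirely within 4031–2500 Ma, the Archean Eon.

Archean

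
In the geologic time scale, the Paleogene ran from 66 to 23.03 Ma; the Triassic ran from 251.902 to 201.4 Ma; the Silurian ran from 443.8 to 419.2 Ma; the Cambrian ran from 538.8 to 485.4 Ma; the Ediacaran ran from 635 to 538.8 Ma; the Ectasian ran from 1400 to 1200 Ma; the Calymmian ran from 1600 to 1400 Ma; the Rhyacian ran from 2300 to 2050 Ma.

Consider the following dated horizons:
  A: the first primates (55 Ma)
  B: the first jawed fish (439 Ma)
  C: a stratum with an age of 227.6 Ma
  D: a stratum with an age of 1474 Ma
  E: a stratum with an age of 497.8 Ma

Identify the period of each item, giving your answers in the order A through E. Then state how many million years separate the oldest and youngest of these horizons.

A — Paleogene; B — Silurian; C — Triassic; D — Calymmian; E — Cambrian; span 1419 million years

Match each age against the start–end ranges in the excerpt: A = 55 Ma → Paleogene (66–23.03); B = 439 Ma → Silurian (443.8–419.2); C = 227.6 Ma → Triassic (251.902–201.4); D = 1474 Ma → Calymmian (1600–1400); E = 497.8 Ma → Cambrian (538.8–485.4).
The largest age is 1474 Ma and the smallest is 55 Ma; their difference is 1419 Myr.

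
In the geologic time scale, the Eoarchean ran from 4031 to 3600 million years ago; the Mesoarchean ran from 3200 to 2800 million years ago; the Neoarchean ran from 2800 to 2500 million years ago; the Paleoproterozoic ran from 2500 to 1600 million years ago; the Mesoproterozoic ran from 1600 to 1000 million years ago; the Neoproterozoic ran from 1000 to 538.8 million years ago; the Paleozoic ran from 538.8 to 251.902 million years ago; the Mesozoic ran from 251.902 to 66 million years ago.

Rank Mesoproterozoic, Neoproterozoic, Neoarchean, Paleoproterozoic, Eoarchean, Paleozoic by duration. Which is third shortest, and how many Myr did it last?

Durations: Mesoproterozoic 600; Neoproterozoic 461.2; Neoarchean 300; Paleoproterozoic 900; Eoarchean 431; Paleozoic 286.898 Myr.
Sorted shortest-first: Paleozoic (286.898), Neoarchean (300), Eoarchean (431), Neoproterozoic (461.2), Mesoproterozoic (600), Paleoproterozoic (900).
The third shortest is Eoarchean at 431 Myr.

Eoarchean, 431 million years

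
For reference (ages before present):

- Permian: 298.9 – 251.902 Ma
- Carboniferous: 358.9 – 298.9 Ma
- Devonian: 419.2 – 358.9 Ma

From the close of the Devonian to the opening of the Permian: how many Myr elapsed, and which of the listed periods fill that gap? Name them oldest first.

60 million years; Carboniferous

The Devonian closes at 358.9 Ma and the Permian opens at 298.9 Ma, so the interval is 358.9 − 298.9 = 60 Myr.
A period fits inside if it starts at or after 358.9 Ma and ends at or before 298.9 Ma; oldest first that gives Carboniferous.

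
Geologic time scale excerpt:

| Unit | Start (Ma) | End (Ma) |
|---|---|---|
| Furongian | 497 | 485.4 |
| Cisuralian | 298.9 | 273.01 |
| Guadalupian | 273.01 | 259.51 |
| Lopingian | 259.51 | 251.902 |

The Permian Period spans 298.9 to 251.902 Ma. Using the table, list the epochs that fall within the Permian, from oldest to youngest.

Epochs with both bounds inside 298.9–251.902 Ma: Cisuralian (298.9–273.01), Guadalupian (273.01–259.51), Lopingian (259.51–251.902).

Cisuralian, Guadalupian, Lopingian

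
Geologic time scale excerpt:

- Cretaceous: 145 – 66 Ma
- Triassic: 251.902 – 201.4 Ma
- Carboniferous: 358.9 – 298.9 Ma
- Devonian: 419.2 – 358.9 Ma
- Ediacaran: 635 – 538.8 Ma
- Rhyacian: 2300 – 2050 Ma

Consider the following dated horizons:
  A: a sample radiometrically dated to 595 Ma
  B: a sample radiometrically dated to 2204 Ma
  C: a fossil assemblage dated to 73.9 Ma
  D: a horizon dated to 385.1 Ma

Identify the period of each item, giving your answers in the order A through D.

A: 595 Ma lies in 635–538.8 Ma, so Ediacaran.
B: 2204 Ma lies in 2300–2050 Ma, so Rhyacian.
C: 73.9 Ma lies in 145–66 Ma, so Cretaceous.
D: 385.1 Ma lies in 419.2–358.9 Ma, so Devonian.

A — Ediacaran; B — Rhyacian; C — Cretaceous; D — Devonian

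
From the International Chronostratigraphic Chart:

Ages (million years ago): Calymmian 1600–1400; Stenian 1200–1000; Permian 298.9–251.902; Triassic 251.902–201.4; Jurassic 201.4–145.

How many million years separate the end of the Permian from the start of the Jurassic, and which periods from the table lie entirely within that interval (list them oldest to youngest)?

End of Permian = 251.902 Ma; start of Jurassic = 201.4 Ma.
Gap = 251.902 − 201.4 = 50.502 Myr.
Periods wholly inside 251.902–201.4 Ma: Triassic (251.902–201.4).

50.502 million years; Triassic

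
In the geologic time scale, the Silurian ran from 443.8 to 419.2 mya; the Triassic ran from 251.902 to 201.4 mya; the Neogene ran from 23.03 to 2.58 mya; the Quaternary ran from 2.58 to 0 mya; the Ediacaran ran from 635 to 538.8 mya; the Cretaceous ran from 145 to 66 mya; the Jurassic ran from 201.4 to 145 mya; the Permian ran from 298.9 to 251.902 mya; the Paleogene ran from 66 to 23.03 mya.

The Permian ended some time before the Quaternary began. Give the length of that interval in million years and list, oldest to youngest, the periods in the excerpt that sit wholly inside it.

The Permian closes at 251.902 Ma and the Quaternary opens at 2.58 Ma, so the interval is 251.902 − 2.58 = 249.322 Myr.
A period fits inside if it starts at or after 251.902 Ma and ends at or before 2.58 Ma; oldest first that gives Triassic, Jurassic, Cretaceous, Paleogene, Neogene.

249.322 million years; Triassic, Jurassic, Cretaceous, Paleogene, Neogene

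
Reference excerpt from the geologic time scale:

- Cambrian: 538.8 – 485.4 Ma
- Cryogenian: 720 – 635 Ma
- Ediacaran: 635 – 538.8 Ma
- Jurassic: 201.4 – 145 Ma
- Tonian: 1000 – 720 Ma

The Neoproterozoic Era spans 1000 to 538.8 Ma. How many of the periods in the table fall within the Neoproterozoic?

Periods inside 1000–538.8 Ma: Tonian, Cryogenian, Ediacaran — 3 in total.

3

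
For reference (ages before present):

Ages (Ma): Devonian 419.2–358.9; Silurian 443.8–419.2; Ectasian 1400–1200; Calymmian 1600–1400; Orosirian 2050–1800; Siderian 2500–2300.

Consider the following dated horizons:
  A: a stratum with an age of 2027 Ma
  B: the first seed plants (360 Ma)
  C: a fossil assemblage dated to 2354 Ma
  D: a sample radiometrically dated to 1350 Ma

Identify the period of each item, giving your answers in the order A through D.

A: 2027 Ma lies in 2050–1800 Ma, so Orosirian.
B: 360 Ma lies in 419.2–358.9 Ma, so Devonian.
C: 2354 Ma lies in 2500–2300 Ma, so Siderian.
D: 1350 Ma lies in 1400–1200 Ma, so Ectasian.

A — Orosirian; B — Devonian; C — Siderian; D — Ectasian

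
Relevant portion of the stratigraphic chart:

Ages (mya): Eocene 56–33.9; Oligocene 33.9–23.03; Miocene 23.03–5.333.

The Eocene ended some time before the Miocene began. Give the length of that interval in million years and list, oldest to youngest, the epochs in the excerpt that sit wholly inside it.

10.87 million years; Oligocene

The Eocene closes at 33.9 Ma and the Miocene opens at 23.03 Ma, so the interval is 33.9 − 23.03 = 10.87 Myr.
An epoch fits inside if it starts at or after 33.9 Ma and ends at or before 23.03 Ma; oldest first that gives Oligocene.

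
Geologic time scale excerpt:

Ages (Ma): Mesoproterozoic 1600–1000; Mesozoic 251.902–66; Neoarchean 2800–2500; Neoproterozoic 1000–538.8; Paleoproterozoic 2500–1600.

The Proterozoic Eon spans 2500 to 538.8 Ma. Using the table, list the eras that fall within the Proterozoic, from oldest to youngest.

Eras with both bounds inside 2500–538.8 Ma: Paleoproterozoic (2500–1600), Mesoproterozoic (1600–1000), Neoproterozoic (1000–538.8).

Paleoproterozoic, Mesoproterozoic, Neoproterozoic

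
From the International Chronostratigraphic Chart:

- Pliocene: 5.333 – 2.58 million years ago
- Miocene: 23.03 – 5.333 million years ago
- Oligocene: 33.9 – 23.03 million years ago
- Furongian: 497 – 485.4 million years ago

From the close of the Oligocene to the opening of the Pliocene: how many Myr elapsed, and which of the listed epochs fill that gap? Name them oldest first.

The Oligocene closes at 23.03 Ma and the Pliocene opens at 5.333 Ma, so the interval is 23.03 − 5.333 = 17.697 Myr.
An epoch fits inside if it starts at or after 23.03 Ma and ends at or before 5.333 Ma; oldest first that gives Miocene.

17.697 million years; Miocene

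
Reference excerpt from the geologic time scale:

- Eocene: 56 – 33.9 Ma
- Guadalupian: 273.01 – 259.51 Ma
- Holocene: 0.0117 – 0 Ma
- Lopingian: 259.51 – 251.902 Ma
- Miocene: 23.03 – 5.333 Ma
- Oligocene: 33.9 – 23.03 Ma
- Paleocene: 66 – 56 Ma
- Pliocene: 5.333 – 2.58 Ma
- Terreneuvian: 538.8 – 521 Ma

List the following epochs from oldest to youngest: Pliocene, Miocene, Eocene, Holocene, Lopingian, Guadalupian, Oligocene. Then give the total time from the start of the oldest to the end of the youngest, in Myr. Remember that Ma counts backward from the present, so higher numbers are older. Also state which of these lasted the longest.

Guadalupian → Lopingian → Eocene → Oligocene → Miocene → Pliocene → Holocene; total span 273.01 Myr; longest is Eocene

From the excerpt: Pliocene 5.333–2.58; Miocene 23.03–5.333; Eocene 56–33.9; Holocene 0.0117–0; Lopingian 259.51–251.902; Guadalupian 273.01–259.51; Oligocene 33.9–23.03 (Ma).
Larger Ma is earlier, so the oldest is Guadalupian and the youngest is Holocene; oldest to youngest: Guadalupian, Lopingian, Eocene, Oligocene, Miocene, Pliocene, Holocene.
Oldest start 273.01 minus youngest end 0 gives 273.01 Myr overall.
Individual lengths (start − end): Pliocene 2.753; Miocene 17.697; Guadalupian 13.5; Oligocene 10.87; Holocene 0.0117; Eocene 22.1; Lopingian 7.608. The largest is Eocene at 22.1 Myr.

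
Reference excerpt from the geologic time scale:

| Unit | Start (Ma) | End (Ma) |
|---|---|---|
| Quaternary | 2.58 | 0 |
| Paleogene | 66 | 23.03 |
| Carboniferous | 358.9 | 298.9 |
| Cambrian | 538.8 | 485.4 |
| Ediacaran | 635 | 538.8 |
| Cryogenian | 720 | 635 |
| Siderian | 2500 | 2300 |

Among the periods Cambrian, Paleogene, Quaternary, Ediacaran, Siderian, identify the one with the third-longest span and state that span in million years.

Start − end for each: Cambrian 538.8 − 485.4 = 53.4; Paleogene 66 − 23.03 = 42.97; Quaternary 2.58 − 0 = 2.58; Ediacaran 635 − 538.8 = 96.2; Siderian 2500 − 2300 = 200.
Ranking these from longest: Siderian > Ediacaran > Cambrian > Paleogene > Quaternary.
Position 3 in that ranking is Cambrian, which lasted 53.4 Myr.

Cambrian, 53.4 million years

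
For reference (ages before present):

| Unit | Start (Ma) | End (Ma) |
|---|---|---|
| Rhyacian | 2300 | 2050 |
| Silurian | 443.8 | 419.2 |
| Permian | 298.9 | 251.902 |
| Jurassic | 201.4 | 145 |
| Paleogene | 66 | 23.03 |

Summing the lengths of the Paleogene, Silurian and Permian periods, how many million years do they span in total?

114.568 million years

Each duration: Paleogene = 42.97; Silurian = 24.6; Permian = 46.998.
Sum: 42.97 + 24.6 + 46.998 = 114.568 Myr.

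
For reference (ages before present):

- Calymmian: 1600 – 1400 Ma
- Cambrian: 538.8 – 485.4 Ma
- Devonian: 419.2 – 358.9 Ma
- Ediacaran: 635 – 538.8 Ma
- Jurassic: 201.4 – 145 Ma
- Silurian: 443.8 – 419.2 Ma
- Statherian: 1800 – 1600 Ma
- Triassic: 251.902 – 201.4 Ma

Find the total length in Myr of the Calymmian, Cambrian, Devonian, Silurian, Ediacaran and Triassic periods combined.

Duration is start − end for each: (1600 − 1400) + (538.8 − 485.4) + (419.2 − 358.9) + (443.8 − 419.2) + (635 − 538.8) + (251.902 − 201.4).
That is 200 + 53.4 + 60.3 + 24.6 + 96.2 + 50.502, which totals 485.002 million years.

485.002 million years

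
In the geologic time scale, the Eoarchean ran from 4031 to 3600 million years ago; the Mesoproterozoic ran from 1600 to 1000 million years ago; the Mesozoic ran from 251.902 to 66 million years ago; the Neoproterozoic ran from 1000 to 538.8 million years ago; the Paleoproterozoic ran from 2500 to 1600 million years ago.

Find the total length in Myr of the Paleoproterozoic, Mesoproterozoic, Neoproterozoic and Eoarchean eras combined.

Each duration: Paleoproterozoic = 900; Mesoproterozoic = 600; Neoproterozoic = 461.2; Eoarchean = 431.
Sum: 900 + 600 + 461.2 + 431 = 2392.2 Myr.

2392.2 million years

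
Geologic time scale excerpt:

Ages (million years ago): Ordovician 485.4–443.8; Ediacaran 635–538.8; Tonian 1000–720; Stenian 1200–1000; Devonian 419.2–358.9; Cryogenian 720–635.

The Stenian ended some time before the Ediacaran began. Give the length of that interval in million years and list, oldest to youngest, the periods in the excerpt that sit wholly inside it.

The Stenian closes at 1000 Ma and the Ediacaran opens at 635 Ma, so the interval is 1000 − 635 = 365 Myr.
A period fits inside if it starts at or after 1000 Ma and ends at or before 635 Ma; oldest first that gives Tonian, Cryogenian.

365 million years; Tonian, Cryogenian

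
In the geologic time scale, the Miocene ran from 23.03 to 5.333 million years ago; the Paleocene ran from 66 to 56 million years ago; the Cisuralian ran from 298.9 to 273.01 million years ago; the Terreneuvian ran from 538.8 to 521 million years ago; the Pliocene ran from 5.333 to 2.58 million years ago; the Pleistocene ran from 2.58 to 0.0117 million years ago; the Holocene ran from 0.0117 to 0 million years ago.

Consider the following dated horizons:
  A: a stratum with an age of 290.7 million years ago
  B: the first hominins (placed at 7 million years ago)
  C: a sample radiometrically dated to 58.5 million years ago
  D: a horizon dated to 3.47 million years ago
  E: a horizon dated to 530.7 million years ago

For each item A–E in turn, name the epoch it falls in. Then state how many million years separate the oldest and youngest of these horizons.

Match each age against the start–end ranges in the excerpt: A = 290.7 Ma → Cisuralian (298.9–273.01); B = 7 Ma → Miocene (23.03–5.333); C = 58.5 Ma → Paleocene (66–56); D = 3.47 Ma → Pliocene (5.333–2.58); E = 530.7 Ma → Terreneuvian (538.8–521).
The largest age is 530.7 Ma and the smallest is 3.47 Ma; their difference is 527.23 Myr.

A — Cisuralian; B — Miocene; C — Paleocene; D — Pliocene; E — Terreneuvian; span 527.23 million years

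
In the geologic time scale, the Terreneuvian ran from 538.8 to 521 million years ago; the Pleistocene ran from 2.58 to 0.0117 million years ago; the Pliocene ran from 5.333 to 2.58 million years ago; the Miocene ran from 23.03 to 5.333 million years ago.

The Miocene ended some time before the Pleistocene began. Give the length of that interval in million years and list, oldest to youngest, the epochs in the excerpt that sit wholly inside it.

2.753 million years; Pliocene

End of Miocene = 5.333 Ma; start of Pleistocene = 2.58 Ma.
Gap = 5.333 − 2.58 = 2.753 Myr.
Epochs wholly inside 5.333–2.58 Ma: Pliocene (5.333–2.58).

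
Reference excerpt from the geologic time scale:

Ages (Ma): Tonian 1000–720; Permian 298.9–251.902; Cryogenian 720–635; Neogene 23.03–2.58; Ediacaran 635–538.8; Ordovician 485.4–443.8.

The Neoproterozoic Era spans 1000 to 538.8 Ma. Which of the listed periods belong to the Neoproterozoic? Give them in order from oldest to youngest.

Tonian, Cryogenian, Ediacaran

Periods with both bounds inside 1000–538.8 Ma: Tonian (1000–720), Cryogenian (720–635), Ediacaran (635–538.8).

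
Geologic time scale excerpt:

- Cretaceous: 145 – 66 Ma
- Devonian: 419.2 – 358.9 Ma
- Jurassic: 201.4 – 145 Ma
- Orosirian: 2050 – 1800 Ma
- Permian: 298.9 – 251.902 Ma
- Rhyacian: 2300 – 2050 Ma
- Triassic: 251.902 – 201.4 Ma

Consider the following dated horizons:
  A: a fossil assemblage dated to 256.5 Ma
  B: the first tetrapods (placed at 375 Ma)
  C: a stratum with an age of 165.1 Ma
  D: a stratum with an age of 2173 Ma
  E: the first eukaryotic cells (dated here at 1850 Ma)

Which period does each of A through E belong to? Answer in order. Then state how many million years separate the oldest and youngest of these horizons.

A — Permian; B — Devonian; C — Jurassic; D — Rhyacian; E — Orosirian; span 2007.9 million years

A: 256.5 Ma lies in 298.9–251.902 Ma, so Permian.
B: 375 Ma lies in 419.2–358.9 Ma, so Devonian.
C: 165.1 Ma lies in 201.4–145 Ma, so Jurassic.
D: 2173 Ma lies in 2300–2050 Ma, so Rhyacian.
E: 1850 Ma lies in 2050–1800 Ma, so Orosirian.
Oldest = 2173 Ma, youngest = 165.1 Ma → span 2007.9 Myr.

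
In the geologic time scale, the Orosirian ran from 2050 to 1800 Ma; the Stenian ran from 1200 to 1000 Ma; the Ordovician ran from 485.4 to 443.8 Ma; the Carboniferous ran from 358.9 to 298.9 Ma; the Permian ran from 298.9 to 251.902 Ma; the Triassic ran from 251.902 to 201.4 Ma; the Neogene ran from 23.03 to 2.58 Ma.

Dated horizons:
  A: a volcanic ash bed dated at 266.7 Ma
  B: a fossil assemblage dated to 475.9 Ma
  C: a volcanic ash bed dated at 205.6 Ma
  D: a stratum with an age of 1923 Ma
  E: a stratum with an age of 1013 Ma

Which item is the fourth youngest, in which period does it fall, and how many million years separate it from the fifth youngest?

Sorted youngest-first by Ma: C (205.6), A (266.7), B (475.9), E (1013), D (1923).
The fourth youngest is E at 1013 Ma, which lies in 1200–1000 Ma: the Stenian.
The fifth youngest is D at 1923 Ma; separation = |1013 − 1923| = 910 Myr.

E, in the Stenian; 910 million years to D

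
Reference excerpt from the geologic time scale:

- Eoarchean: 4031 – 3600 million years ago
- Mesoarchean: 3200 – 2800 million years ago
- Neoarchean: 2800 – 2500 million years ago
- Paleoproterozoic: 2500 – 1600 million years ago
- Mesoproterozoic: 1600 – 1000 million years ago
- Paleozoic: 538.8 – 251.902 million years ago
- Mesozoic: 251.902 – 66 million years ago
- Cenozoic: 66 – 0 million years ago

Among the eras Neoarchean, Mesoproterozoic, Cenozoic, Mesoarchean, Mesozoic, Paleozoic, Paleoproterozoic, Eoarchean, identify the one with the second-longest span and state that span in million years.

Start − end for each: Neoarchean 2800 − 2500 = 300; Mesoproterozoic 1600 − 1000 = 600; Cenozoic 66 − 0 = 66; Mesoarchean 3200 − 2800 = 400; Mesozoic 251.902 − 66 = 185.902; Paleozoic 538.8 − 251.902 = 286.898; Paleoproterozoic 2500 − 1600 = 900; Eoarchean 4031 − 3600 = 431.
Ranking these from longest: Paleoproterozoic > Mesoproterozoic > Eoarchean > Mesoarchean > Neoarchean > Paleozoic > Mesozoic > Cenozoic.
Position 2 in that ranking is Mesoproterozoic, which lasted 600 Myr.

Mesoproterozoic, 600 million years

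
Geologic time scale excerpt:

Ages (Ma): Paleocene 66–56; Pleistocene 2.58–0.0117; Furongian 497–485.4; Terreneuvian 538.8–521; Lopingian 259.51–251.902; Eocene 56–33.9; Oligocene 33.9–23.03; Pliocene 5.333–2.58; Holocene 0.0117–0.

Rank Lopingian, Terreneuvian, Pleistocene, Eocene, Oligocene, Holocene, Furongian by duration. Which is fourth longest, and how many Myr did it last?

Oligocene, 10.87 million years

Durations: Lopingian 7.608; Terreneuvian 17.8; Pleistocene 2.5683; Eocene 22.1; Oligocene 10.87; Holocene 0.0117; Furongian 11.6 Myr.
Sorted longest-first: Eocene (22.1), Terreneuvian (17.8), Furongian (11.6), Oligocene (10.87), Lopingian (7.608), Pleistocene (2.5683), Holocene (0.0117).
The fourth longest is Oligocene at 10.87 Myr.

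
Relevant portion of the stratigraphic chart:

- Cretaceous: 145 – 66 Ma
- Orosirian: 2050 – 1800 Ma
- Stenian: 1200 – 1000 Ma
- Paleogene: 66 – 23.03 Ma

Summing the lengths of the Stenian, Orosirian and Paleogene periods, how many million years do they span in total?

492.97 million years

Duration is start − end for each: (1200 − 1000) + (2050 − 1800) + (66 − 23.03).
That is 200 + 250 + 42.97, which totals 492.97 million years.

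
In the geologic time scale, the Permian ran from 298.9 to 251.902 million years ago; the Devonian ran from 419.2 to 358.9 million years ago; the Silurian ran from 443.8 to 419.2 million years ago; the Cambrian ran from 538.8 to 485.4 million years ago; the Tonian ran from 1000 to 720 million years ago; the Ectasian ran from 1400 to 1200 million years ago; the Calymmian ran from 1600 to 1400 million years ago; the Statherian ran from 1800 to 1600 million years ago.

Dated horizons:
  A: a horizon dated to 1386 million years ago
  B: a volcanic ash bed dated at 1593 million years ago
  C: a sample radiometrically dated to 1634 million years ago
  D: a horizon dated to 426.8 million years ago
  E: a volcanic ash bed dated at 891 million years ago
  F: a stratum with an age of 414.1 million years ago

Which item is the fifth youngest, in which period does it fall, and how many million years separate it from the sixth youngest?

B, in the Calymmian; 41 million years to C

Smaller Ma means younger, so youngest first: F 414.1 < D 426.8 < E 891 < A 1386 < B 1593 < C 1634.
Counting 5 along gives B (1593 Ma); the excerpt puts that inside the Calymmian, 1600–1400 Ma.
Next in line is C (1634 Ma), and 1634 − 1593 = 41 Myr.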